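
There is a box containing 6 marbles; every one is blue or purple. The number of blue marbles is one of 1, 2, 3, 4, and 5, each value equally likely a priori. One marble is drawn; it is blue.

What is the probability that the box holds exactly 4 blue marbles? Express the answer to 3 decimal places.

Under each hypothesis, the probability of this draw is: P(data | r = 1) = (1/6) = 1/6; P(data | r = 2) = (2/6) = 1/3; P(data | r = 3) = (3/6) = 1/2; P(data | r = 4) = (4/6) = 2/3; P(data | r = 5) = (5/6) = 5/6.
The prior-weighted likelihoods are 1/5 · 1/6 = 1/30, 1/5 · 1/3 = 1/15, 1/5 · 1/2 = 1/10, 1/5 · 2/3 = 2/15, 1/5 · 5/6 = 1/6; these sum to 1/2.
By Bayes' rule, P(r = 4 | data) = (2/15) / (1/2) = 4/15.

0.267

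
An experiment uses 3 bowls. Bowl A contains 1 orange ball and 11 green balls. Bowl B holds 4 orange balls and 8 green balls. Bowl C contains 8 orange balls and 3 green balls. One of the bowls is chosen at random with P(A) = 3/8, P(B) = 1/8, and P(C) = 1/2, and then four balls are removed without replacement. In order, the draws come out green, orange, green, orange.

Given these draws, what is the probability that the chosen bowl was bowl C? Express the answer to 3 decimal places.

0.750

Compute the likelihood of the observed sequence for each case: P(data | bowl A) = (11/12)(1/11)(10/10)(0/9) = 0; P(data | bowl B) = (8/12)(4/11)(7/10)(3/9) = 28/495; P(data | bowl C) = (3/11)(8/10)(2/9)(7/8) = 7/165.
Multiplying each by its prior: 3/8 · 0 = 0, 1/8 · 28/495 = 7/990, 1/2 · 7/165 = 7/330; with total 14/495.
By Bayes' rule, P(bowl C | data) = (7/330) / (14/495) = 3/4.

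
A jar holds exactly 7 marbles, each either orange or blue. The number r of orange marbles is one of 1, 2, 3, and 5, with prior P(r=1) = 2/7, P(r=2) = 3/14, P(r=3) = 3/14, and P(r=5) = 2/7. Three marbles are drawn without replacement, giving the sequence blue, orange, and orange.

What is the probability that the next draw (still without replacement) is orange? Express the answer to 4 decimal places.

Compute the likelihood of the observed sequence for each case: P(data | r = 1) = (6/7)(1/6)(0/5) = 0; P(data | r = 2) = (5/7)(2/6)(1/5) = 0.047619; P(data | r = 3) = (4/7)(3/6)(2/5) = 0.11429; P(data | r = 5) = (2/7)(5/6)(4/5) = 0.19048.
Multiplying each by its prior: 2/7 · 0 = 0, 3/14 · 0.047619 = 0.010204, 3/14 · 0.11429 = 0.02449, 2/7 · 0.19048 = 0.054422; these sum to 0.089116.
The posterior is then P(r = 1 | data) = 0, P(r = 2 | data) = 0.1145, P(r = 3 | data) = 0.27481, P(r = 5 | data) = 0.61069.
So P(orange next | data) = Σ P(orange next | H) P(H | data) = (0)(0.1145) + (1/4)(0.27481) + (3/4)(0.61069) = 0.52672.

0.5267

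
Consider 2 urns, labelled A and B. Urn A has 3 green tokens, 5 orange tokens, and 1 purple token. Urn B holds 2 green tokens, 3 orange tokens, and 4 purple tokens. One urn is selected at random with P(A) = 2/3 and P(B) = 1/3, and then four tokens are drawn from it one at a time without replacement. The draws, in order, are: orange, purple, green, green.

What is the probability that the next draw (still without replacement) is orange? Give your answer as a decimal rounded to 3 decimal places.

0.686

The likelihood of the observed sequence under each hypothesis: P(data | urn A) = (5/9)(1/8)(3/7)(2/6) = 5/504; P(data | urn B) = (3/9)(4/8)(2/7)(1/6) = 1/126.
Weighting by the prior gives 2/3 · 5/504 = 5/756, 1/3 · 1/126 = 1/378; with total 1/108.
Normalising, the posterior is P(urn A | data) = 5/7, P(urn B | data) = 2/7.
The predictive probability is P(orange next | data) = (4/5)(5/7) + (2/5)(2/7) = 24/35.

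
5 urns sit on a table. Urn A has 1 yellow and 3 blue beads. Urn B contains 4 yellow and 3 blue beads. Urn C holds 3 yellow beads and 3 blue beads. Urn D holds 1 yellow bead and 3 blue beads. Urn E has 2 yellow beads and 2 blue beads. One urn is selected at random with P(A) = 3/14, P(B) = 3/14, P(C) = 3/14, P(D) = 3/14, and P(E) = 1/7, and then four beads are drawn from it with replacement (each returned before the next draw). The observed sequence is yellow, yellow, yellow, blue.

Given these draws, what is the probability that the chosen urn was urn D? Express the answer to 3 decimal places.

0.056

For each hypothesis, P(data | H) works out to: P(data | urn A) = (1/4)(1/4)(1/4)(3/4) = 0.011719; P(data | urn B) = (4/7)(4/7)(4/7)(3/7) = 0.079967; P(data | urn C) = (3/6)(3/6)(3/6)(3/6) = 0.0625; P(data | urn D) = (1/4)(1/4)(1/4)(3/4) = 0.011719; P(data | urn E) = (2/4)(2/4)(2/4)(2/4) = 0.0625.
Multiplying each by its prior: 3/14 · 0.011719 = 0.0025112, 3/14 · 0.079967 = 0.017136, 3/14 · 0.0625 = 0.013393, 3/14 · 0.011719 = 0.0025112, 1/7 · 0.0625 = 0.0089286; with total 0.044479.
Therefore the posterior P(urn D | data) = (0.0025112) / (0.044479) = 0.056457.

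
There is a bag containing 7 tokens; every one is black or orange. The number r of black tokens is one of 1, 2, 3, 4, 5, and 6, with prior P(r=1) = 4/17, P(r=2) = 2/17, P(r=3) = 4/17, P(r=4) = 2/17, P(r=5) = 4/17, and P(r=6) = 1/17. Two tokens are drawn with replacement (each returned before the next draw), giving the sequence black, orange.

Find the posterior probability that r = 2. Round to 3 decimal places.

For each hypothesis, P(data | H) works out to: P(data | r = 1) = (1/7)(6/7) = 6/49; P(data | r = 2) = (2/7)(5/7) = 10/49; P(data | r = 3) = (3/7)(4/7) = 12/49; P(data | r = 4) = (4/7)(3/7) = 12/49; P(data | r = 5) = (5/7)(2/7) = 10/49; P(data | r = 6) = (6/7)(1/7) = 6/49.
The prior-weighted likelihoods are 4/17 · 6/49 = 24/833, 2/17 · 10/49 = 20/833, 4/17 · 12/49 = 48/833, 2/17 · 12/49 = 24/833, 4/17 · 10/49 = 40/833, 1/17 · 6/49 = 6/833; these sum to 162/833.
So P(r = 2 | data) = (20/833) / (162/833) = 10/81.

0.123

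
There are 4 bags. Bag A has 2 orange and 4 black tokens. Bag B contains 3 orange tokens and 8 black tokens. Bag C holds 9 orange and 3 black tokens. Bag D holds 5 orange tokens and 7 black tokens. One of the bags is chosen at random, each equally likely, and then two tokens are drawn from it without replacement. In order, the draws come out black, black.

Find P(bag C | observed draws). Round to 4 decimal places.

Compute the likelihood of the observed sequence for each case: P(data | bag A) = (4/6)(3/5) = 2/5; P(data | bag B) = (8/11)(7/10) = 28/55; P(data | bag C) = (3/12)(2/11) = 1/22; P(data | bag D) = (7/12)(6/11) = 7/22.
The prior-weighted likelihoods are 1/4 · 2/5 = 1/10, 1/4 · 28/55 = 7/55, 1/4 · 1/22 = 1/88, 1/4 · 7/22 = 7/88; summing to 7/22.
So P(bag C | data) = (1/88) / (7/22) = 1/28.

0.0357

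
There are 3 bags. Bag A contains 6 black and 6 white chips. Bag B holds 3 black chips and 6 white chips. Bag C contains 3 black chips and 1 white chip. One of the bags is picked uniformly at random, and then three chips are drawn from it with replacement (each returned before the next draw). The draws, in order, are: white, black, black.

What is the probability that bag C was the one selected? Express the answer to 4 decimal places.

The likelihood of the observed sequence under each hypothesis: P(data | bag A) = (6/12)(6/12)(6/12) = 0.125; P(data | bag B) = (6/9)(3/9)(3/9) = 0.074074; P(data | bag C) = (1/4)(3/4)(3/4) = 0.14062.
Multiplying each by its prior: 1/3 · 0.125 = 0.041667, 1/3 · 0.074074 = 0.024691, 1/3 · 0.14062 = 0.046875; with total 0.11323.
By Bayes' rule, P(bag C | data) = (0.046875) / (0.11323) = 0.41397.

0.4140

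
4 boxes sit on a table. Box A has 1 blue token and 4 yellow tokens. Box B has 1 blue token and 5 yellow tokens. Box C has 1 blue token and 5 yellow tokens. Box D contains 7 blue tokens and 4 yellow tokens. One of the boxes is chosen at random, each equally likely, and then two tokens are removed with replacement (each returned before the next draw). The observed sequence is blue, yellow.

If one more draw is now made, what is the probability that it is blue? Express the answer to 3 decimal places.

The likelihood of the observed sequence under each hypothesis: P(data | box A) = (1/5)(4/5) = 0.16; P(data | box B) = (1/6)(5/6) = 0.13889; P(data | box C) = (1/6)(5/6) = 0.13889; P(data | box D) = (7/11)(4/11) = 0.2314.
Multiplying each by its prior: 1/4 · 0.16 = 0.04, 1/4 · 0.13889 = 0.034722, 1/4 · 0.13889 = 0.034722, 1/4 · 0.2314 = 0.057851; summing to 0.1673.
The posterior is then P(box A | data) = 0.2391, P(box B | data) = 0.20755, P(box C | data) = 0.20755, P(box D | data) = 0.3458.
Averaging over the posterior, P(blue next | data) = (1/5)(0.2391) + (1/6)(0.20755) + (1/6)(0.20755) + (7/11)(0.3458) = 0.33706.

0.337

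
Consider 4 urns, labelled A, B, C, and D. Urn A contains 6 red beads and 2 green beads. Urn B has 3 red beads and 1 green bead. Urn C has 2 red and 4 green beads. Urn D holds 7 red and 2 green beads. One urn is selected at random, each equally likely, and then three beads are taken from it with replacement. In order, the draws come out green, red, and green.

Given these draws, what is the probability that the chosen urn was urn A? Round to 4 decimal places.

0.1672

The likelihood of the observed sequence under each hypothesis: P(data | urn A) = (2/8)(6/8)(2/8) = 0.046875; P(data | urn B) = (1/4)(3/4)(1/4) = 0.046875; P(data | urn C) = (4/6)(2/6)(4/6) = 0.14815; P(data | urn D) = (2/9)(7/9)(2/9) = 0.038409.
Multiplying each by its prior: 1/4 · 0.046875 = 0.011719, 1/4 · 0.046875 = 0.011719, 1/4 · 0.14815 = 0.037037, 1/4 · 0.038409 = 0.0096022; with total 0.070077.
Therefore the posterior P(urn A | data) = (0.011719) / (0.070077) = 0.16723.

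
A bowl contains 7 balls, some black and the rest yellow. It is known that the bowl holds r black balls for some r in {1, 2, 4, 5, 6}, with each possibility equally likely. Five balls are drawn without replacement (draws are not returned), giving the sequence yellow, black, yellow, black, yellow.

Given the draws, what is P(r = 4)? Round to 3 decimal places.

The likelihood of the observed sequence under each hypothesis: P(data | r = 1) = (6/7)(1/6)(5/5)(0/4) = 0; P(data | r = 2) = (5/7)(2/6)(4/5)(1/4)(3/3) = 1/21; P(data | r = 4) = (3/7)(4/6)(2/5)(3/4)(1/3) = 1/35; P(data | r = 5) = (2/7)(5/6)(1/5)(4/4)(0/3) = 0; P(data | r = 6) = (1/7)(6/6)(0/5) = 0.
Weighting by the prior gives 1/5 · 0 = 0, 1/5 · 1/21 = 1/105, 1/5 · 1/35 = 1/175, 1/5 · 0 = 0, 1/5 · 0 = 0; these sum to 8/525.
Therefore the posterior P(r = 4 | data) = (1/175) / (8/525) = 3/8.

0.375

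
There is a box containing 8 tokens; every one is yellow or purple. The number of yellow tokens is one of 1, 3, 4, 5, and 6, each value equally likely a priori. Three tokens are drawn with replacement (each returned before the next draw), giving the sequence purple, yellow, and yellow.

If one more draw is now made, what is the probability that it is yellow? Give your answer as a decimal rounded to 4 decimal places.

Compute the likelihood of the observed sequence for each case: P(data | r = 1) = (7/8)(1/8)(1/8) = 0.013672; P(data | r = 3) = (5/8)(3/8)(3/8) = 0.087891; P(data | r = 4) = (4/8)(4/8)(4/8) = 0.125; P(data | r = 5) = (3/8)(5/8)(5/8) = 0.14648; P(data | r = 6) = (2/8)(6/8)(6/8) = 0.14062.
The prior-weighted likelihoods are 1/5 · 0.013672 = 0.0027344, 1/5 · 0.087891 = 0.017578, 1/5 · 0.125 = 0.025, 1/5 · 0.14648 = 0.029297, 1/5 · 0.14062 = 0.028125; these sum to 0.10273.
Normalising, the posterior is P(r = 1 | data) = 0.026616, P(r = 3 | data) = 0.1711, P(r = 4 | data) = 0.24335, P(r = 5 | data) = 0.28517, P(r = 6 | data) = 0.27376.
Averaging over the posterior, P(yellow next | data) = (1/8)(0.026616) + (3/8)(0.1711) + (1/2)(0.24335) + (5/8)(0.28517) + (3/4)(0.27376) = 0.57272.

0.5727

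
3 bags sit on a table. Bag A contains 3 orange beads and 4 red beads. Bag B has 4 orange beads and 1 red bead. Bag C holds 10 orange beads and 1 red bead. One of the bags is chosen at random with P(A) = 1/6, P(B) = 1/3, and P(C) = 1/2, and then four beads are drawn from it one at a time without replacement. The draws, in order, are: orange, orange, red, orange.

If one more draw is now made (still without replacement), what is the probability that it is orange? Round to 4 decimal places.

0.9593

For each hypothesis, P(data | H) works out to: P(data | bag A) = (3/7)(2/6)(4/5)(1/4) = 1/35; P(data | bag B) = (4/5)(3/4)(1/3)(2/2) = 1/5; P(data | bag C) = (10/11)(9/10)(1/9)(8/8) = 1/11.
Weighting by the prior gives 1/6 · 1/35 = 1/210, 1/3 · 1/5 = 1/15, 1/2 · 1/11 = 1/22; with total 9/77.
The posterior is then P(bag A | data) = 11/270, P(bag B | data) = 77/135, P(bag C | data) = 7/18.
The predictive probability is P(orange next | data) = (0)(11/270) + (1)(77/135) + (1)(7/18) = 259/270.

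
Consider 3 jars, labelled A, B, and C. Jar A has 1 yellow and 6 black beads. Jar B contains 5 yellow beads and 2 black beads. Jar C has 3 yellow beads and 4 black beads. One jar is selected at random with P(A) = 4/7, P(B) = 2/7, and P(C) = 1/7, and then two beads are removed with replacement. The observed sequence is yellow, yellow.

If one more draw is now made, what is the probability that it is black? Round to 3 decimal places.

0.363

Compute the likelihood of the observed sequence for each case: P(data | jar A) = (1/7)(1/7) = 1/49; P(data | jar B) = (5/7)(5/7) = 25/49; P(data | jar C) = (3/7)(3/7) = 9/49.
Weighting by the prior gives 4/7 · 1/49 = 4/343, 2/7 · 25/49 = 50/343, 1/7 · 9/49 = 9/343; with total 9/49.
Dividing through by the total gives posterior P(jar A | data) = 4/63, P(jar B | data) = 50/63, P(jar C | data) = 1/7.
So P(black next | data) = Σ P(black next | H) P(H | data) = (6/7)(4/63) + (2/7)(50/63) + (4/7)(1/7) = 160/441.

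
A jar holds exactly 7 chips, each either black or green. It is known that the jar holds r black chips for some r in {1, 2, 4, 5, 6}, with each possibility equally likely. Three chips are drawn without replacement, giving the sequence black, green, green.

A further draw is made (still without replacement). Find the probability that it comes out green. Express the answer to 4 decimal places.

0.6346

Under each hypothesis, the probability of the observed sequence is: P(data | r = 1) = (1/7)(6/6)(5/5) = 1/7; P(data | r = 2) = (2/7)(5/6)(4/5) = 4/21; P(data | r = 4) = (4/7)(3/6)(2/5) = 4/35; P(data | r = 5) = (5/7)(2/6)(1/5) = 1/21; P(data | r = 6) = (6/7)(1/6)(0/5) = 0.
Weighting by the prior gives 1/5 · 1/7 = 1/35, 1/5 · 4/21 = 4/105, 1/5 · 4/35 = 4/175, 1/5 · 1/21 = 1/105, 1/5 · 0 = 0; summing to 52/525.
The posterior is then P(r = 1 | data) = 15/52, P(r = 2 | data) = 5/13, P(r = 4 | data) = 3/13, P(r = 5 | data) = 5/52, P(r = 6 | data) = 0.
So P(green next | data) = Σ P(green next | H) P(H | data) = (1)(15/52) + (3/4)(5/13) + (1/4)(3/13) + (0)(5/52) = 33/52.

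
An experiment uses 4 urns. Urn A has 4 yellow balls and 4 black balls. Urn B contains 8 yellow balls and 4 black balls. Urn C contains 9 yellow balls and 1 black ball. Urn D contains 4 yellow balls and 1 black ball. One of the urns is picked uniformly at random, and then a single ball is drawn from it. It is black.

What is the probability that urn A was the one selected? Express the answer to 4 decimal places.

0.4412

For each hypothesis, P(data | H) works out to: P(data | urn A) = (4/8) = 1/2; P(data | urn B) = (4/12) = 1/3; P(data | urn C) = (1/10) = 1/10; P(data | urn D) = (1/5) = 1/5.
Multiplying each by its prior: 1/4 · 1/2 = 1/8, 1/4 · 1/3 = 1/12, 1/4 · 1/10 = 1/40, 1/4 · 1/5 = 1/20; summing to 17/60.
So P(urn A | data) = (1/8) / (17/60) = 15/34.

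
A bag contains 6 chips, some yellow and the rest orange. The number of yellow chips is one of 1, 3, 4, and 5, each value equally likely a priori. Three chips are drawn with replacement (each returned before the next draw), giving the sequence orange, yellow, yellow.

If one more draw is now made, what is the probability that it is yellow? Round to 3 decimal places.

Under each hypothesis, the probability of the observed sequence is: P(data | r = 1) = (5/6)(1/6)(1/6) = 5/216; P(data | r = 3) = (3/6)(3/6)(3/6) = 1/8; P(data | r = 4) = (2/6)(4/6)(4/6) = 4/27; P(data | r = 5) = (1/6)(5/6)(5/6) = 25/216.
Weighting by the prior gives 1/4 · 5/216 = 5/864, 1/4 · 1/8 = 1/32, 1/4 · 4/27 = 1/27, 1/4 · 25/216 = 25/864; summing to 89/864.
Dividing through by the total gives posterior P(r = 1 | data) = 5/89, P(r = 3 | data) = 27/89, P(r = 4 | data) = 32/89, P(r = 5 | data) = 25/89.
So P(yellow next | data) = Σ P(yellow next | H) P(H | data) = (1/6)(5/89) + (1/2)(27/89) + (2/3)(32/89) + (5/6)(25/89) = 113/178.

0.635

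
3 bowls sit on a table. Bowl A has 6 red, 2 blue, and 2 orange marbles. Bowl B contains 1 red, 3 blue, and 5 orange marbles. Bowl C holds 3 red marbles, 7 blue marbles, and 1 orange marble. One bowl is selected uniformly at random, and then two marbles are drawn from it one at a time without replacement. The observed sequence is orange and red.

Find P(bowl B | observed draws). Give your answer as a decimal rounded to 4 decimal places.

0.3019

Compute the likelihood of the observed sequence for each case: P(data | bowl A) = (2/10)(6/9) = 0.13333; P(data | bowl B) = (5/9)(1/8) = 0.069444; P(data | bowl C) = (1/11)(3/10) = 0.027273.
The prior-weighted likelihoods are 1/3 · 0.13333 = 0.044444, 1/3 · 0.069444 = 0.023148, 1/3 · 0.027273 = 0.0090909; summing to 0.076684.
By Bayes' rule, P(bowl B | data) = (0.023148) / (0.076684) = 0.30187.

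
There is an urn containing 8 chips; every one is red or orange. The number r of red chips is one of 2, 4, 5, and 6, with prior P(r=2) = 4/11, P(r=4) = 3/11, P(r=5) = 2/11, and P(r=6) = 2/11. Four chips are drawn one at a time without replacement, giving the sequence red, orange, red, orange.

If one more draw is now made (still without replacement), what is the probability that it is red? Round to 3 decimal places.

0.500

The likelihood of the observed sequence under each hypothesis: P(data | r = 2) = (2/8)(6/7)(1/6)(5/5) = 1/28; P(data | r = 4) = (4/8)(4/7)(3/6)(3/5) = 3/35; P(data | r = 5) = (5/8)(3/7)(4/6)(2/5) = 1/14; P(data | r = 6) = (6/8)(2/7)(5/6)(1/5) = 1/28.
The prior-weighted likelihoods are 4/11 · 1/28 = 1/77, 3/11 · 3/35 = 9/385, 2/11 · 1/14 = 1/77, 2/11 · 1/28 = 1/154; these sum to 43/770.
Normalising, the posterior is P(r = 2 | data) = 10/43, P(r = 4 | data) = 18/43, P(r = 5 | data) = 10/43, P(r = 6 | data) = 5/43.
The predictive probability is P(red next | data) = (0)(10/43) + (1/2)(18/43) + (3/4)(10/43) + (1)(5/43) = 1/2.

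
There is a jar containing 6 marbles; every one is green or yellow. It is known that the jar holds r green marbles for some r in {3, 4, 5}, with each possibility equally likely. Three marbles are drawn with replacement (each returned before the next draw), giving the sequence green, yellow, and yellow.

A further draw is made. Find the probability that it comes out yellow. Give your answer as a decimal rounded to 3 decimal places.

For each hypothesis, P(data | H) works out to: P(data | r = 3) = (3/6)(3/6)(3/6) = 1/8; P(data | r = 4) = (4/6)(2/6)(2/6) = 2/27; P(data | r = 5) = (5/6)(1/6)(1/6) = 5/216.
Multiplying each by its prior: 1/3 · 1/8 = 1/24, 1/3 · 2/27 = 2/81, 1/3 · 5/216 = 5/648; with total 2/27.
The posterior is then P(r = 3 | data) = 9/16, P(r = 4 | data) = 1/3, P(r = 5 | data) = 5/48.
The predictive probability is P(yellow next | data) = (1/2)(9/16) + (1/3)(1/3) + (1/6)(5/48) = 59/144.

0.410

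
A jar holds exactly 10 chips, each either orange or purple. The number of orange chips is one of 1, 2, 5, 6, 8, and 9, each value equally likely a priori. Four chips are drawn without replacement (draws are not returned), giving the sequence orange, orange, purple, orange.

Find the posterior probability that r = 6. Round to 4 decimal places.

0.2454

For each hypothesis, P(data | H) works out to: P(data | r = 1) = (1/10)(0/9) = 0; P(data | r = 2) = (2/10)(1/9)(8/8)(0/7) = 0; P(data | r = 5) = (5/10)(4/9)(5/8)(3/7) = 0.059524; P(data | r = 6) = (6/10)(5/9)(4/8)(4/7) = 0.095238; P(data | r = 8) = (8/10)(7/9)(2/8)(6/7) = 0.13333; P(data | r = 9) = (9/10)(8/9)(1/8)(7/7) = 0.1.
Weighting by the prior gives 1/6 · 0 = 0, 1/6 · 0 = 0, 1/6 · 0.059524 = 0.0099206, 1/6 · 0.095238 = 0.015873, 1/6 · 0.13333 = 0.022222, 1/6 · 0.1 = 0.016667; summing to 0.064683.
By Bayes' rule, P(r = 6 | data) = (0.015873) / (0.064683) = 0.2454.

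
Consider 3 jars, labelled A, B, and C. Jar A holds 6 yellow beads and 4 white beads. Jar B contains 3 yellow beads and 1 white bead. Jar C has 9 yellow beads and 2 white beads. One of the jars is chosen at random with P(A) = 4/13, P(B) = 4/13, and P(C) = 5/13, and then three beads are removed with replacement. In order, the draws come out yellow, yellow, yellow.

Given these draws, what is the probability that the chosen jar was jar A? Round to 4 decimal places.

0.1633

Compute the likelihood of the observed sequence for each case: P(data | jar A) = (6/10)(6/10)(6/10) = 0.216; P(data | jar B) = (3/4)(3/4)(3/4) = 0.42188; P(data | jar C) = (9/11)(9/11)(9/11) = 0.54771.
Weighting by the prior gives 4/13 · 0.216 = 0.066462, 4/13 · 0.42188 = 0.12981, 5/13 · 0.54771 = 0.21066; these sum to 0.40693.
By Bayes' rule, P(jar A | data) = (0.066462) / (0.40693) = 0.16333.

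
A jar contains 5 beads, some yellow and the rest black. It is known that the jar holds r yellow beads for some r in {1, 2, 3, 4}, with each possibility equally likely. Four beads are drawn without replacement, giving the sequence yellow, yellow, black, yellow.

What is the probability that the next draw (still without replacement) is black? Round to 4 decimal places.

The likelihood of the observed sequence under each hypothesis: P(data | r = 1) = (1/5)(0/4) = 0; P(data | r = 2) = (2/5)(1/4)(3/3)(0/2) = 0; P(data | r = 3) = (3/5)(2/4)(2/3)(1/2) = 1/10; P(data | r = 4) = (4/5)(3/4)(1/3)(2/2) = 1/5.
Weighting by the prior gives 1/4 · 0 = 0, 1/4 · 0 = 0, 1/4 · 1/10 = 1/40, 1/4 · 1/5 = 1/20; with total 3/40.
Normalising, the posterior is P(r = 1 | data) = 0, P(r = 2 | data) = 0, P(r = 3 | data) = 1/3, P(r = 4 | data) = 2/3.
So P(black next | data) = Σ P(black next | H) P(H | data) = (1)(1/3) + (0)(2/3) = 1/3.

0.3333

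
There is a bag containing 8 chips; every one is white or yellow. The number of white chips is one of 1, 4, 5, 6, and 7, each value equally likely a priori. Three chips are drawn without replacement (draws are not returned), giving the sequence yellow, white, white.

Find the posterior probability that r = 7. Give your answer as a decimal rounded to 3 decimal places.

Under each hypothesis, the probability of the observed sequence is: P(data | r = 1) = (7/8)(1/7)(0/6) = 0; P(data | r = 4) = (4/8)(4/7)(3/6) = 1/7; P(data | r = 5) = (3/8)(5/7)(4/6) = 5/28; P(data | r = 6) = (2/8)(6/7)(5/6) = 5/28; P(data | r = 7) = (1/8)(7/7)(6/6) = 1/8.
Multiplying each by its prior: 1/5 · 0 = 0, 1/5 · 1/7 = 1/35, 1/5 · 5/28 = 1/28, 1/5 · 5/28 = 1/28, 1/5 · 1/8 = 1/40; summing to 1/8.
Hence P(r = 7 | data) = (1/40) / (1/8) = 1/5.

0.200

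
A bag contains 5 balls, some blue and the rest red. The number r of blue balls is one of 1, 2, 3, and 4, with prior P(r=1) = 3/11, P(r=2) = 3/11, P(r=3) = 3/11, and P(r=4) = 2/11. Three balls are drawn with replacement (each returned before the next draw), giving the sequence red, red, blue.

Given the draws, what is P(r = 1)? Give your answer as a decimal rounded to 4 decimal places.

0.3288

The likelihood of the observed sequence under each hypothesis: P(data | r = 1) = (4/5)(4/5)(1/5) = 0.128; P(data | r = 2) = (3/5)(3/5)(2/5) = 0.144; P(data | r = 3) = (2/5)(2/5)(3/5) = 0.096; P(data | r = 4) = (1/5)(1/5)(4/5) = 0.032.
Multiplying each by its prior: 3/11 · 0.128 = 0.034909, 3/11 · 0.144 = 0.039273, 3/11 · 0.096 = 0.026182, 2/11 · 0.032 = 0.0058182; summing to 0.10618.
Hence P(r = 1 | data) = (0.034909) / (0.10618) = 0.32877.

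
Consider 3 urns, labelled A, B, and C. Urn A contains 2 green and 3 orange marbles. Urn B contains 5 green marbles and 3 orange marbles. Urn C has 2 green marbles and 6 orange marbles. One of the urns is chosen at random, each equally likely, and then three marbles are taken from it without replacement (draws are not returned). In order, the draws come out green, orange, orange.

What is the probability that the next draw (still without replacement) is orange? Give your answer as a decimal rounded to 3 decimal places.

0.557

Under each hypothesis, the probability of the observed sequence is: P(data | urn A) = (2/5)(3/4)(2/3) = 1/5; P(data | urn B) = (5/8)(3/7)(2/6) = 5/56; P(data | urn C) = (2/8)(6/7)(5/6) = 5/28.
Multiplying each by its prior: 1/3 · 1/5 = 1/15, 1/3 · 5/56 = 5/168, 1/3 · 5/28 = 5/84; these sum to 131/840.
Normalising, the posterior is P(urn A | data) = 56/131, P(urn B | data) = 25/131, P(urn C | data) = 50/131.
The predictive probability is P(orange next | data) = (1/2)(56/131) + (1/5)(25/131) + (4/5)(50/131) = 73/131.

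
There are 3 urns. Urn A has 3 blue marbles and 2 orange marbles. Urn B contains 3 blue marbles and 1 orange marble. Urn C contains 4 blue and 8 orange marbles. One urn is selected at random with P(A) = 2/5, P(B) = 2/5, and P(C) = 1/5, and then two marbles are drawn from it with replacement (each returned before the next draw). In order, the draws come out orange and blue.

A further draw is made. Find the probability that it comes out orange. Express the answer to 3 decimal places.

0.403

Under each hypothesis, the probability of the observed sequence is: P(data | urn A) = (2/5)(3/5) = 0.24; P(data | urn B) = (1/4)(3/4) = 0.1875; P(data | urn C) = (8/12)(4/12) = 0.22222.
The prior-weighted likelihoods are 2/5 · 0.24 = 0.096, 2/5 · 0.1875 = 0.075, 1/5 · 0.22222 = 0.044444; with total 0.21544.
Normalising, the posterior is P(urn A | data) = 0.44559, P(urn B | data) = 0.34812, P(urn C | data) = 0.20629.
The predictive probability is P(orange next | data) = (2/5)(0.44559) + (1/4)(0.34812) + (2/3)(0.20629) = 0.40279.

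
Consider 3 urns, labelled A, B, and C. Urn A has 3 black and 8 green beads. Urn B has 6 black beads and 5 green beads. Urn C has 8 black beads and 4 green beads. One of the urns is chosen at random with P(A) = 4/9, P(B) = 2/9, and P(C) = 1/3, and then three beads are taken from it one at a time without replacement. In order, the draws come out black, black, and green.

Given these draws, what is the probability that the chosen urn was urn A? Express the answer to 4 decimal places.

Under each hypothesis, the probability of the observed sequence is: P(data | urn A) = (3/11)(2/10)(8/9) = 0.048485; P(data | urn B) = (6/11)(5/10)(5/9) = 0.15152; P(data | urn C) = (8/12)(7/11)(4/10) = 0.1697.
Multiplying each by its prior: 4/9 · 0.048485 = 0.021549, 2/9 · 0.15152 = 0.03367, 1/3 · 0.1697 = 0.056566; with total 0.11178.
By Bayes' rule, P(urn A | data) = (0.021549) / (0.11178) = 0.19277.

0.1928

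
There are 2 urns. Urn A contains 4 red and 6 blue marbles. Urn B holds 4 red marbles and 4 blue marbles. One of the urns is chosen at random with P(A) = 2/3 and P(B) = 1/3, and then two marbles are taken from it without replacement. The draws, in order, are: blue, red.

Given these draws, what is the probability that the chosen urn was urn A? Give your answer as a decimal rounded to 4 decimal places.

Under each hypothesis, the probability of the observed sequence is: P(data | urn A) = (6/10)(4/9) = 4/15; P(data | urn B) = (4/8)(4/7) = 2/7.
Multiplying each by its prior: 2/3 · 4/15 = 8/45, 1/3 · 2/7 = 2/21; these sum to 86/315.
Therefore the posterior P(urn A | data) = (8/45) / (86/315) = 28/43.

0.6512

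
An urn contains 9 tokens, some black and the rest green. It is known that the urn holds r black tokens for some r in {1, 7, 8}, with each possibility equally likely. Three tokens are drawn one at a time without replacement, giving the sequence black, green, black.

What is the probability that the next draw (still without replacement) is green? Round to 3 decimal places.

0.100

The likelihood of the observed sequence under each hypothesis: P(data | r = 1) = (1/9)(8/8)(0/7) = 0; P(data | r = 7) = (7/9)(2/8)(6/7) = 1/6; P(data | r = 8) = (8/9)(1/8)(7/7) = 1/9.
Weighting by the prior gives 1/3 · 0 = 0, 1/3 · 1/6 = 1/18, 1/3 · 1/9 = 1/27; summing to 5/54.
The posterior is then P(r = 1 | data) = 0, P(r = 7 | data) = 3/5, P(r = 8 | data) = 2/5.
Averaging over the posterior, P(green next | data) = (1/6)(3/5) + (0)(2/5) = 1/10.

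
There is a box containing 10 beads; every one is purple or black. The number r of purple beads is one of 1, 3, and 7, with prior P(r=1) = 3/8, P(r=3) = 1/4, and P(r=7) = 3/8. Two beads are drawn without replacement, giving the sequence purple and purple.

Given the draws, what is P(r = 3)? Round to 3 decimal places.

0.087

The likelihood of the observed sequence under each hypothesis: P(data | r = 1) = (1/10)(0/9) = 0; P(data | r = 3) = (3/10)(2/9) = 1/15; P(data | r = 7) = (7/10)(6/9) = 7/15.
Multiplying each by its prior: 3/8 · 0 = 0, 1/4 · 1/15 = 1/60, 3/8 · 7/15 = 7/40; with total 23/120.
Therefore the posterior P(r = 3 | data) = (1/60) / (23/120) = 2/23.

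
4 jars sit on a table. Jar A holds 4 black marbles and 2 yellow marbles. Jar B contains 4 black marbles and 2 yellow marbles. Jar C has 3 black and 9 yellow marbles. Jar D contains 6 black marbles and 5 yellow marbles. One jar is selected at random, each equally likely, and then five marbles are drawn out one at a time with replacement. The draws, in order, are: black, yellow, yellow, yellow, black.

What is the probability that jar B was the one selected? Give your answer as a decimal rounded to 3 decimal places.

The likelihood of the observed sequence under each hypothesis: P(data | jar A) = (4/6)(2/6)(2/6)(2/6)(4/6) = 0.016461; P(data | jar B) = (4/6)(2/6)(2/6)(2/6)(4/6) = 0.016461; P(data | jar C) = (3/12)(9/12)(9/12)(9/12)(3/12) = 0.026367; P(data | jar D) = (6/11)(5/11)(5/11)(5/11)(6/11) = 0.027941.
Multiplying each by its prior: 1/4 · 0.016461 = 0.0041152, 1/4 · 0.016461 = 0.0041152, 1/4 · 0.026367 = 0.0065918, 1/4 · 0.027941 = 0.0069854; with total 0.021808.
Therefore the posterior P(jar B | data) = (0.0041152) / (0.021808) = 0.18871.

0.189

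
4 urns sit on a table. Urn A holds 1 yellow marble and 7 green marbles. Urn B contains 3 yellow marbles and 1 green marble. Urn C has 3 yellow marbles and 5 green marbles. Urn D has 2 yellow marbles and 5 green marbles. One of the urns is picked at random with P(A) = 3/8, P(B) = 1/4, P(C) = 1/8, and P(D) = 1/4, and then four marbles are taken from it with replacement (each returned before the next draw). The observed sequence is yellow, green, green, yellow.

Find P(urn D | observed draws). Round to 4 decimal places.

Under each hypothesis, the probability of the observed sequence is: P(data | urn A) = (1/8)(7/8)(7/8)(1/8) = 0.011963; P(data | urn B) = (3/4)(1/4)(1/4)(3/4) = 0.035156; P(data | urn C) = (3/8)(5/8)(5/8)(3/8) = 0.054932; P(data | urn D) = (2/7)(5/7)(5/7)(2/7) = 0.041649.
Weighting by the prior gives 3/8 · 0.011963 = 0.0044861, 1/4 · 0.035156 = 0.0087891, 1/8 · 0.054932 = 0.0068665, 1/4 · 0.041649 = 0.010412; these sum to 0.030554.
Therefore the posterior P(urn D | data) = (0.010412) / (0.030554) = 0.34079.

0.3408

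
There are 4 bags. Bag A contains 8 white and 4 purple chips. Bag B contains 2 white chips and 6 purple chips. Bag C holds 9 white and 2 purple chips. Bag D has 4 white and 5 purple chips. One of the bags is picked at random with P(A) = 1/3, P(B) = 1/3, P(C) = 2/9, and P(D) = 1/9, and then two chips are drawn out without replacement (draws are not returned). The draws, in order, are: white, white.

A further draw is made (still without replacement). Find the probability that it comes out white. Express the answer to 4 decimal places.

For each hypothesis, P(data | H) works out to: P(data | bag A) = (8/12)(7/11) = 0.42424; P(data | bag B) = (2/8)(1/7) = 0.035714; P(data | bag C) = (9/11)(8/10) = 0.65455; P(data | bag D) = (4/9)(3/8) = 0.16667.
Weighting by the prior gives 1/3 · 0.42424 = 0.14141, 1/3 · 0.035714 = 0.011905, 2/9 · 0.65455 = 0.14545, 1/9 · 0.16667 = 0.018519; summing to 0.31729.
The posterior is then P(bag A | data) = 0.44569, P(bag B | data) = 0.03752, P(bag C | data) = 0.45842, P(bag D | data) = 0.058364.
The predictive probability is P(white next | data) = (3/5)(0.44569) + (0)(0.03752) + (7/9)(0.45842) + (2/7)(0.058364) = 0.64064.

0.6406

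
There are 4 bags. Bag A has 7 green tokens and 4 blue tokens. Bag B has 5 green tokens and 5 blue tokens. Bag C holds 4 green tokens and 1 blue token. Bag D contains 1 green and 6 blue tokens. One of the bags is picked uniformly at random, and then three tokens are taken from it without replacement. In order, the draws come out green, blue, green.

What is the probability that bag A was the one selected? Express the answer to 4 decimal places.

0.3337

For each hypothesis, P(data | H) works out to: P(data | bag A) = (7/11)(4/10)(6/9) = 0.1697; P(data | bag B) = (5/10)(5/9)(4/8) = 0.13889; P(data | bag C) = (4/5)(1/4)(3/3) = 0.2; P(data | bag D) = (1/7)(6/6)(0/5) = 0.
Multiplying each by its prior: 1/4 · 0.1697 = 0.042424, 1/4 · 0.13889 = 0.034722, 1/4 · 0.2 = 0.05, 1/4 · 0 = 0; these sum to 0.12715.
Hence P(bag A | data) = (0.042424) / (0.12715) = 0.33366.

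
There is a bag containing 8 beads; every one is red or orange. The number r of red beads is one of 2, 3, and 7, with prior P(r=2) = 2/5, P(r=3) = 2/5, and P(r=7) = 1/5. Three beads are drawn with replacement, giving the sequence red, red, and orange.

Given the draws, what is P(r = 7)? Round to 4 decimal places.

0.2620

Compute the likelihood of the observed sequence for each case: P(data | r = 2) = (2/8)(2/8)(6/8) = 0.046875; P(data | r = 3) = (3/8)(3/8)(5/8) = 0.087891; P(data | r = 7) = (7/8)(7/8)(1/8) = 0.095703.
The prior-weighted likelihoods are 2/5 · 0.046875 = 0.01875, 2/5 · 0.087891 = 0.035156, 1/5 · 0.095703 = 0.019141; these sum to 0.073047.
By Bayes' rule, P(r = 7 | data) = (0.019141) / (0.073047) = 0.26203.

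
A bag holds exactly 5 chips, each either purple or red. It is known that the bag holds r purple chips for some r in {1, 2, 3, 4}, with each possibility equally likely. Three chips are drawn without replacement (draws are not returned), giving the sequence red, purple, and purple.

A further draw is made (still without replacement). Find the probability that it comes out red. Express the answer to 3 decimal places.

Under each hypothesis, the probability of the observed sequence is: P(data | r = 1) = (4/5)(1/4)(0/3) = 0; P(data | r = 2) = (3/5)(2/4)(1/3) = 1/10; P(data | r = 3) = (2/5)(3/4)(2/3) = 1/5; P(data | r = 4) = (1/5)(4/4)(3/3) = 1/5.
The prior-weighted likelihoods are 1/4 · 0 = 0, 1/4 · 1/10 = 1/40, 1/4 · 1/5 = 1/20, 1/4 · 1/5 = 1/20; these sum to 1/8.
The posterior is then P(r = 1 | data) = 0, P(r = 2 | data) = 1/5, P(r = 3 | data) = 2/5, P(r = 4 | data) = 2/5.
Averaging over the posterior, P(red next | data) = (1)(1/5) + (1/2)(2/5) + (0)(2/5) = 2/5.

0.400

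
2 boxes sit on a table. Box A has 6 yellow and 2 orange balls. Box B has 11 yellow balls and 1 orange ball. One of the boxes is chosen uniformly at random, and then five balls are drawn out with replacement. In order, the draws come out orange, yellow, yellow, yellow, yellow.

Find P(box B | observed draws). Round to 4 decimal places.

Under each hypothesis, the probability of the observed sequence is: P(data | box A) = (2/8)(6/8)(6/8)(6/8)(6/8) = 0.079102; P(data | box B) = (1/12)(11/12)(11/12)(11/12)(11/12) = 0.058839.
Weighting by the prior gives 1/2 · 0.079102 = 0.039551, 1/2 · 0.058839 = 0.029419; these sum to 0.06897.
Therefore the posterior P(box B | data) = (0.029419) / (0.06897) = 0.42655.

0.4266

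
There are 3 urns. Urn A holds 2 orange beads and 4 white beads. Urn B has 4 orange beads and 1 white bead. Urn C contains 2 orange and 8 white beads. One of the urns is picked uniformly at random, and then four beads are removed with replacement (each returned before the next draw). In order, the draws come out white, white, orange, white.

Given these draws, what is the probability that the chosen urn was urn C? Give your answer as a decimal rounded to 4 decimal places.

0.4933

Under each hypothesis, the probability of the observed sequence is: P(data | urn A) = (4/6)(4/6)(2/6)(4/6) = 0.098765; P(data | urn B) = (1/5)(1/5)(4/5)(1/5) = 0.0064; P(data | urn C) = (8/10)(8/10)(2/10)(8/10) = 0.1024.
Weighting by the prior gives 1/3 · 0.098765 = 0.032922, 1/3 · 0.0064 = 0.0021333, 1/3 · 0.1024 = 0.034133; these sum to 0.069188.
By Bayes' rule, P(urn C | data) = (0.034133) / (0.069188) = 0.49334.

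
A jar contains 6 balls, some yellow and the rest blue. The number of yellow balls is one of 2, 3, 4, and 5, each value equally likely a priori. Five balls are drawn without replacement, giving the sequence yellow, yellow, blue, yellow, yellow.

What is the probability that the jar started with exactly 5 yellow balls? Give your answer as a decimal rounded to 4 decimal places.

The likelihood of the observed sequence under each hypothesis: P(data | r = 2) = (2/6)(1/5)(4/4)(0/3) = 0; P(data | r = 3) = (3/6)(2/5)(3/4)(1/3)(0/2) = 0; P(data | r = 4) = (4/6)(3/5)(2/4)(2/3)(1/2) = 1/15; P(data | r = 5) = (5/6)(4/5)(1/4)(3/3)(2/2) = 1/6.
The prior-weighted likelihoods are 1/4 · 0 = 0, 1/4 · 0 = 0, 1/4 · 1/15 = 1/60, 1/4 · 1/6 = 1/24; these sum to 7/120.
So P(r = 5 | data) = (1/24) / (7/120) = 5/7.

0.7143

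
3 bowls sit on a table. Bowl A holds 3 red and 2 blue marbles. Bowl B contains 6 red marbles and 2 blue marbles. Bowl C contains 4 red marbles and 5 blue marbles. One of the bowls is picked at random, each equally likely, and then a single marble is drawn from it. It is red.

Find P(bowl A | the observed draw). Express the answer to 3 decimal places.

Under each hypothesis, the probability of this draw is: P(data | bowl A) = (3/5) = 3/5; P(data | bowl B) = (6/8) = 3/4; P(data | bowl C) = (4/9) = 4/9.
The prior-weighted likelihoods are 1/3 · 3/5 = 1/5, 1/3 · 3/4 = 1/4, 1/3 · 4/9 = 4/27; summing to 323/540.
Therefore the posterior P(bowl A | data) = (1/5) / (323/540) = 108/323.

0.334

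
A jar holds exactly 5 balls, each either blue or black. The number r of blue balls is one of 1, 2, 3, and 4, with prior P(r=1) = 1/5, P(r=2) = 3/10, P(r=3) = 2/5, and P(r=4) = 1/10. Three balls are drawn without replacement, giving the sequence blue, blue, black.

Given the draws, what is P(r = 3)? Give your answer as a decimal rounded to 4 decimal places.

The likelihood of the observed sequence under each hypothesis: P(data | r = 1) = (1/5)(0/4) = 0; P(data | r = 2) = (2/5)(1/4)(3/3) = 1/10; P(data | r = 3) = (3/5)(2/4)(2/3) = 1/5; P(data | r = 4) = (4/5)(3/4)(1/3) = 1/5.
Weighting by the prior gives 1/5 · 0 = 0, 3/10 · 1/10 = 3/100, 2/5 · 1/5 = 2/25, 1/10 · 1/5 = 1/50; with total 13/100.
By Bayes' rule, P(r = 3 | data) = (2/25) / (13/100) = 8/13.

0.6154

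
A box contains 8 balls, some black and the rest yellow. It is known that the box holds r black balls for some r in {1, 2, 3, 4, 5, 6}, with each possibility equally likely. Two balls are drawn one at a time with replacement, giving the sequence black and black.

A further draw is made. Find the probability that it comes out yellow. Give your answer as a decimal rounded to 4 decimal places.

Under each hypothesis, the probability of the observed sequence is: P(data | r = 1) = (1/8)(1/8) = 1/64; P(data | r = 2) = (2/8)(2/8) = 1/16; P(data | r = 3) = (3/8)(3/8) = 9/64; P(data | r = 4) = (4/8)(4/8) = 1/4; P(data | r = 5) = (5/8)(5/8) = 25/64; P(data | r = 6) = (6/8)(6/8) = 9/16.
Multiplying each by its prior: 1/6 · 1/64 = 1/384, 1/6 · 1/16 = 1/96, 1/6 · 9/64 = 3/128, 1/6 · 1/4 = 1/24, 1/6 · 25/64 = 25/384, 1/6 · 9/16 = 3/32; summing to 91/384.
Dividing through by the total gives posterior P(r = 1 | data) = 1/91, P(r = 2 | data) = 4/91, P(r = 3 | data) = 9/91, P(r = 4 | data) = 16/91, P(r = 5 | data) = 25/91, P(r = 6 | data) = 36/91.
Averaging over the posterior, P(yellow next | data) = (7/8)(1/91) + (3/4)(4/91) + (5/8)(9/91) + (1/2)(16/91) + (3/8)(25/91) + (1/4)(36/91) = 41/104.

0.3942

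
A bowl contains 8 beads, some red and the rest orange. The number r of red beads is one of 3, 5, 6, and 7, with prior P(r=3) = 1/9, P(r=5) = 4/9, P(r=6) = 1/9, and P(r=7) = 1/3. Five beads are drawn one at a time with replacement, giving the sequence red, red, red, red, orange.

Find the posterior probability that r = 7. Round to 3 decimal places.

0.407

Compute the likelihood of the observed sequence for each case: P(data | r = 3) = (3/8)(3/8)(3/8)(3/8)(5/8) = 0.01236; P(data | r = 5) = (5/8)(5/8)(5/8)(5/8)(3/8) = 0.05722; P(data | r = 6) = (6/8)(6/8)(6/8)(6/8)(2/8) = 0.079102; P(data | r = 7) = (7/8)(7/8)(7/8)(7/8)(1/8) = 0.073273.
The prior-weighted likelihoods are 1/9 · 0.01236 = 0.0013733, 4/9 · 0.05722 = 0.025431, 1/9 · 0.079102 = 0.0087891, 1/3 · 0.073273 = 0.024424; summing to 0.060018.
Therefore the posterior P(r = 7 | data) = (0.024424) / (0.060018) = 0.40695.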